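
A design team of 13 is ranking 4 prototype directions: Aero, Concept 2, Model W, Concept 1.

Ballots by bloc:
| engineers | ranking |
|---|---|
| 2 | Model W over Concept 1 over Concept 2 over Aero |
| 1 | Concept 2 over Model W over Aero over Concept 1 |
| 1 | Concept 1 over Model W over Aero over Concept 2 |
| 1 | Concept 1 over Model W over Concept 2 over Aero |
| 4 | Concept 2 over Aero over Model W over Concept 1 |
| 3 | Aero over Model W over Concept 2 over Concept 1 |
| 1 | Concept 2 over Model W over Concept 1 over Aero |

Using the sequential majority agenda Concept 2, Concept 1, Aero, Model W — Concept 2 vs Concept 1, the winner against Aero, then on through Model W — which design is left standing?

Round 1: Concept 2 vs Concept 1 — 9–4, Concept 2 advances.
Round 2: Concept 2 vs Aero — 9–4, Concept 2 advances.
Round 3: Concept 2 vs Model W — 6–7, Model W advances.
Model W survives the agenda.

Model W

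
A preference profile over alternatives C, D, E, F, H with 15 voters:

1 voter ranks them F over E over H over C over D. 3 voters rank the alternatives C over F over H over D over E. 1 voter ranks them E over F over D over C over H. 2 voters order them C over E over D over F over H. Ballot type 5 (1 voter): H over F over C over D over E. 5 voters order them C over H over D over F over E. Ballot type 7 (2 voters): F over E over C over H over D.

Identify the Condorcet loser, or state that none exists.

Pairwise majorities:
C vs D: C is ranked higher on 1+3+2+1+5+2 = 14 ballots, D on 1. C wins 14–1.
C vs E: C, 11–4.
C vs F: C, 10–5.
C vs H: C, 13–2.
D vs E: D preferred on 3+1+5 = 9 ballots; D wins 9–6.
D–F: F 8–7.
D vs H: D is ranked higher on 1+2 = 3 ballots, H on 12. H wins 12–3.
E vs F: F wins 12–3.
E vs H: H wins 9–6.
F vs H: F wins 9–6.
E loses to every other alternative — it is the Condorcet loser.

E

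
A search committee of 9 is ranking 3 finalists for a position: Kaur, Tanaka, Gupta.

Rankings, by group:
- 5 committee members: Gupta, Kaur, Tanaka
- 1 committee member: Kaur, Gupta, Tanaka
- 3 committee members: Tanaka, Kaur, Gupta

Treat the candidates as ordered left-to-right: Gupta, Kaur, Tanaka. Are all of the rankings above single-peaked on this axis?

Axis positions: Gupta=1, Kaur=2, Tanaka=3.
Group 1 (peak Gupta at position 1): ranking walks positions 1-2-3, expanding outward from the peak — single-peaked.
Group 2 (peak Kaur at position 2): ranking walks positions 2-1-3, expanding outward from the peak — single-peaked.
Group 3 (peak Tanaka at position 3): ranking walks positions 3-2-1, expanding outward from the peak — single-peaked.
Every ranking is single-peaked on this axis.

yes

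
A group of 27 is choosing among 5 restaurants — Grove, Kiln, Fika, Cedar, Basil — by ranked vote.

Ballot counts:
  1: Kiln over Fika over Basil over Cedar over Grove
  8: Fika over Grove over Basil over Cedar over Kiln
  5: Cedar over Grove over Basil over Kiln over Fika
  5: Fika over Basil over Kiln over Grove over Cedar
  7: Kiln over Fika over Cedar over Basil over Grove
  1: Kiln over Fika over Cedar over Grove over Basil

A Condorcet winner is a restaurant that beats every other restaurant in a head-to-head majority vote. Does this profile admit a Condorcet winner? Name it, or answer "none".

Check each pair by majority over 27 ballots:
Grove vs Kiln: Grove is ranked higher on 8+5 = 13 ballots, Kiln on 14. Kiln wins 14–13.
Grove vs Fika: Grove preferred on 5 ballots; Fika wins 22–5.
Grove vs Cedar: 13 to 14, Cedar.
Grove vs Basil: Grove preferred on 8+5+1 = 14 ballots; Grove wins 14–13.
Kiln vs Fika: Kiln is ranked higher on 1+5+7+1 = 14 ballots, Fika on 13. Kiln wins 14–13.
Kiln vs Cedar: Kiln preferred on 1+5+7+1 = 14 ballots; Kiln wins 14–13.
Kiln vs Basil: 1+7+1 = 9 for Kiln, 18 for Basil — Basil by 18–9.
Fika vs Cedar: Fika is ranked higher on 1+8+5+7+1 = 22 ballots, Cedar on 5. Fika wins 22–5.
Fika vs Basil: 1+8+5+7+1 = 22 for Fika, 5 for Basil — Fika by 22–5.
Cedar vs Basil: 13 to 14, Basil.
Every restaurant loses at least once (Grove loses to Kiln; Kiln loses to Basil; Fika loses to Kiln; Cedar loses to Kiln; Basil loses to Grove). The majority relation contains the cycle Grove → Basil → Kiln → Grove, so there is no Condorcet winner.

none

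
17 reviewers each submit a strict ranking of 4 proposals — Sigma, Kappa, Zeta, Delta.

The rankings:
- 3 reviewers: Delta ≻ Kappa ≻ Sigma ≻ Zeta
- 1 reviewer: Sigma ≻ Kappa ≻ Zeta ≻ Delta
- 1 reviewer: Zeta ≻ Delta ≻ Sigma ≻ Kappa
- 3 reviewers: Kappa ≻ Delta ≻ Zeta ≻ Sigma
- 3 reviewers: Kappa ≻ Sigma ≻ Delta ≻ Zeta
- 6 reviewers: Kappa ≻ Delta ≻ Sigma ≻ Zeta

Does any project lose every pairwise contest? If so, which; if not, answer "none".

Zeta

Head-to-head results (17 reviewers):
Sigma–Kappa: Kappa 15–2.
Sigma vs Zeta: 3+1+3+6 = 13 for Sigma, 4 for Zeta — Sigma by 13–4.
Sigma vs Delta: 4 to 13, Delta.
Kappa vs Zeta: 3+1+3+3+6 = 16 for Kappa, 1 for Zeta — Kappa by 16–1.
Kappa vs Delta: Kappa wins 13–4.
Zeta vs Delta: Delta wins 15–2.
Only Zeta has no wins; Zeta is the Condorcet loser.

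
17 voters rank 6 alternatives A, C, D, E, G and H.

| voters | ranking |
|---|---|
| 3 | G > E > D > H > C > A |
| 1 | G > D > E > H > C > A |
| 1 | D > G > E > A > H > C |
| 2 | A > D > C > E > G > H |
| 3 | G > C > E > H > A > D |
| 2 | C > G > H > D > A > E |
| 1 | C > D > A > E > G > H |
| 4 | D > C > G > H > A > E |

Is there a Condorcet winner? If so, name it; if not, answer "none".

Check each pair by majority over 17 ballots:
A vs C: C wins 14–3.
A–D: D 12–5.
A vs E: A wins 9–8.
A–G: G 14–3.
A vs H: H wins 13–4.
C vs D: D wins 11–6.
C vs E: C, 12–5.
C vs G: C wins 9–8.
C vs H: C, 12–5.
D–E: D 11–6.
D–G: G 9–8.
D vs H: D wins 12–5.
E–G: G 14–3.
E vs H: E wins 11–6.
G vs H: G, 17–0.
No alternative is unbeaten: A loses to C; C loses to D; D loses to G; E loses to A; G loses to C; H loses to C. In particular A → E → H → A is a majority cycle — no Condorcet winner exists.

none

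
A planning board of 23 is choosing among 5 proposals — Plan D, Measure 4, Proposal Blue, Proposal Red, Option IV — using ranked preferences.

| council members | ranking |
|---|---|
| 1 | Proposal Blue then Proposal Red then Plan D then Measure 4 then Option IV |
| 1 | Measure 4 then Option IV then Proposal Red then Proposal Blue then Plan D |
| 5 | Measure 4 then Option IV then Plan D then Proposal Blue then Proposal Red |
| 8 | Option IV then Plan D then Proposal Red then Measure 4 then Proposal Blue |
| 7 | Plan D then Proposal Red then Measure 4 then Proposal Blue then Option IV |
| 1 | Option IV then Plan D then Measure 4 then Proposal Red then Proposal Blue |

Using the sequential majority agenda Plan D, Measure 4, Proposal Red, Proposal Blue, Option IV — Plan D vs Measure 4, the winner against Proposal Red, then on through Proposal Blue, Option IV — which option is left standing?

Round 1: Plan D vs Measure 4 — 17–6, Plan D advances.
Round 2: Plan D vs Proposal Red — 21–2, Plan D advances.
Round 3: Plan D vs Proposal Blue — 21–2, Plan D advances.
Round 4: Plan D vs Option IV — 8–15, Option IV advances.
The agenda winner is Option IV.

Option IV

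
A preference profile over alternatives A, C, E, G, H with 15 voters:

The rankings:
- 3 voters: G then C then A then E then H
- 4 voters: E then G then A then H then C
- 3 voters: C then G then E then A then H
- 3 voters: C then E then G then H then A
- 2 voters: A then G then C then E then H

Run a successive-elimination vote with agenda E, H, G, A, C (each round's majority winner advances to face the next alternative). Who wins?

Round 1: E vs H — 15–0, E advances.
Round 2: E vs G — 7–8, G advances.
Round 3: G vs A — 13–2, G advances.
Round 4: G vs C — 9–6, G advances.
The agenda winner is G.

G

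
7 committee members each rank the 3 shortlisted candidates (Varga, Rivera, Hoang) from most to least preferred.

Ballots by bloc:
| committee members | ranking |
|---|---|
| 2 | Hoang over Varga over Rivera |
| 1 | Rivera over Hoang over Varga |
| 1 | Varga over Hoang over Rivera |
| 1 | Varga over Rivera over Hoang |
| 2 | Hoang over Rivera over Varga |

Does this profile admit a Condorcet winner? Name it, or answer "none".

Hoang

Head-to-head results (7 committee members):
Varga vs Rivera: 2+1+1 = 4 for Varga, 3 for Rivera — Varga by 4–3.
Varga vs Hoang: 1+1 = 2 for Varga, 5 for Hoang — Hoang by 5–2.
Rivera vs Hoang: Rivera preferred on 1+1 = 2 ballots; Hoang wins 5–2.
Only Hoang has no losses; Hoang is the Condorcet winner.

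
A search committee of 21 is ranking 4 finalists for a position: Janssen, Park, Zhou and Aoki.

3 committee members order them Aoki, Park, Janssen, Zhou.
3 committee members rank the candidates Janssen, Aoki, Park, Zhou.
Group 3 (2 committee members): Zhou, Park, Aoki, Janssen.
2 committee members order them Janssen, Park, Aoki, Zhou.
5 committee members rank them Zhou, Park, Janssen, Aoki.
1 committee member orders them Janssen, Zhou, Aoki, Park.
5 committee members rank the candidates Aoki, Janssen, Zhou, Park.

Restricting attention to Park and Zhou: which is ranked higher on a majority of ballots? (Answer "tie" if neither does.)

Ballots ranking Park above Zhou: 3 + 3 + 2 = 8.
Ballots ranking Zhou above Park: 21 − 8 = 13.
Zhou wins the head-to-head 13–8.

Zhou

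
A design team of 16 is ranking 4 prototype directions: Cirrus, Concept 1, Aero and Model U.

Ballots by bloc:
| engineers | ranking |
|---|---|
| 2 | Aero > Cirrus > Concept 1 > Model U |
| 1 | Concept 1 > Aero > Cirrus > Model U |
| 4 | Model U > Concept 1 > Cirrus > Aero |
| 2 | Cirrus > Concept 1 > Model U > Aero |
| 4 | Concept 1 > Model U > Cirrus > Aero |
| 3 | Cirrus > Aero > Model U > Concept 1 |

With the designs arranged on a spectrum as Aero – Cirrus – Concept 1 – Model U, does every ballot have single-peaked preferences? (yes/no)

Axis positions: Aero=1, Cirrus=2, Concept 1=3, Model U=4.
Bloc 1 (peak Aero at position 1): ranking walks positions 1-2-3-4, expanding outward from the peak — single-peaked.
Bloc 2: ranking walks positions 3-1-2-4; Aero is ranked above Cirrus even though Cirrus lies between Aero and the peak Concept 1 on the axis — preferences dip and rise again. Not single-peaked.
Bloc 3 (peak Model U at position 4): ranking walks positions 4-3-2-1, expanding outward from the peak — single-peaked.
Bloc 4 (peak Cirrus at position 2): ranking walks positions 2-3-4-1, expanding outward from the peak — single-peaked.
Bloc 5 (peak Concept 1 at position 3): ranking walks positions 3-4-2-1, expanding outward from the peak — single-peaked.
Bloc 6: ranking walks positions 2-1-4-3; Model U is ranked above Concept 1 even though Concept 1 lies between Model U and the peak Cirrus on the axis — preferences dip and rise again. Not single-peaked.
Bloc 2 violates single-peakedness, so the profile is not single-peaked on this axis.

no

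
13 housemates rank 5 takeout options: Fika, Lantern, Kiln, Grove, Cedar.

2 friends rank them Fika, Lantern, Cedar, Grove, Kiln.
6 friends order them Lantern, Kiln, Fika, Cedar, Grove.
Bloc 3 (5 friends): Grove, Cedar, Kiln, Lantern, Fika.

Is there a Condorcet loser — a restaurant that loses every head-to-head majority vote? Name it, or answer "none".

none

Head-to-head results (13 friends):
Fika vs Lantern: Lantern wins 11–2.
Fika vs Kiln: Kiln, 11–2.
Fika–Grove: Fika 8–5.
Fika vs Cedar: 8 to 5, Fika.
Lantern vs Kiln: Lantern, 8–5.
Lantern–Grove: Lantern 8–5.
Lantern vs Cedar: Lantern wins 8–5.
Kiln vs Grove: Grove, 7–6.
Kiln–Cedar: Cedar 7–6.
Grove vs Cedar: 5 for Grove, 8 for Cedar — Cedar by 8–5.
No restaurant is winless: Fika beats Grove; Lantern beats Fika; Kiln beats Fika; Grove beats Kiln; Cedar beats Kiln. There is no Condorcet loser.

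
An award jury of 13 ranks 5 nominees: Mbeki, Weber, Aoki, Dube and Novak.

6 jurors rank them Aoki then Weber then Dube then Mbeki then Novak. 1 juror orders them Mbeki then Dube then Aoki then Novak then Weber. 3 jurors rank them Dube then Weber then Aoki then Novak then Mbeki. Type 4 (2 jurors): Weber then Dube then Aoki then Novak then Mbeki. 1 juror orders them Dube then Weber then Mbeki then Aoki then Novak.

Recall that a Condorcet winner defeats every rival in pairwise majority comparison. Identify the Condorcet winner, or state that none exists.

Pairwise majorities:
Mbeki vs Weber: Mbeki is ranked higher on 1 ballot, Weber on 12. Weber wins 12–1.
Mbeki vs Aoki: 2 to 11, Aoki.
Mbeki vs Dube: Mbeki is ranked higher on 1 ballot, Dube on 12. Dube wins 12–1.
Mbeki vs Novak: 8 to 5, Mbeki.
Weber vs Aoki: 3+2+1 = 6 for Weber, 7 for Aoki — Aoki by 7–6.
Weber vs Dube: Weber is ranked higher on 6+2 = 8 ballots, Dube on 5. Weber wins 8–5.
Weber vs Novak: 12 to 1, Weber.
Aoki vs Dube: Aoki is ranked higher on 6 ballots, Dube on 7. Dube wins 7–6.
Aoki vs Novak: Aoki preferred on 6+1+3+2+1 = 13 ballots; Aoki wins 13–0.
Dube vs Novak: 6+1+3+2+1 = 13 for Dube, 0 for Novak — Dube by 13–0.
No nominee is unbeaten: Mbeki loses to Weber; Weber loses to Aoki; Aoki loses to Dube; Dube loses to Weber; Novak loses to Mbeki. In particular Weber beats Dube beats Aoki beats Weber is a majority cycle — no Condorcet winner exists.

none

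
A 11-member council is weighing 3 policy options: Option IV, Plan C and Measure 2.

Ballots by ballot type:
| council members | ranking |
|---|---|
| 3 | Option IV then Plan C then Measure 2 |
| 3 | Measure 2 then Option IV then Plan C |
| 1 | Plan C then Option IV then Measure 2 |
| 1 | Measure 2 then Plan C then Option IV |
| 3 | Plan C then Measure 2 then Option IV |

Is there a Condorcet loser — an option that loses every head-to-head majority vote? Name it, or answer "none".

Pairwise majorities:
Option IV vs Plan C: Option IV is ranked higher on 3+3 = 6 ballots, Plan C on 5. Option IV wins 6–5.
Option IV vs Measure 2: 3+1 = 4 for Option IV, 7 for Measure 2 — Measure 2 by 7–4.
Plan C–Measure 2: Plan C 7–4.
Each option has at least one pairwise win (Option IV beats Plan C; Plan C beats Measure 2; Measure 2 beats Option IV) — no Condorcet loser.

none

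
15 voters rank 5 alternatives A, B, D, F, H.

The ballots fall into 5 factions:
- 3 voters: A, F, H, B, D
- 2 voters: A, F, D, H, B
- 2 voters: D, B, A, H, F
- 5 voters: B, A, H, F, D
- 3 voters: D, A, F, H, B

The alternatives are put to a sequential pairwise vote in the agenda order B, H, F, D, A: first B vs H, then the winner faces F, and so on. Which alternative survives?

Round 1: B vs H — 7–8, H advances.
Round 2: H vs F — 7–8, F advances.
Round 3: F vs D — 10–5, F advances.
Round 4: F vs A — 0–15, A advances.
The agenda winner is A.

A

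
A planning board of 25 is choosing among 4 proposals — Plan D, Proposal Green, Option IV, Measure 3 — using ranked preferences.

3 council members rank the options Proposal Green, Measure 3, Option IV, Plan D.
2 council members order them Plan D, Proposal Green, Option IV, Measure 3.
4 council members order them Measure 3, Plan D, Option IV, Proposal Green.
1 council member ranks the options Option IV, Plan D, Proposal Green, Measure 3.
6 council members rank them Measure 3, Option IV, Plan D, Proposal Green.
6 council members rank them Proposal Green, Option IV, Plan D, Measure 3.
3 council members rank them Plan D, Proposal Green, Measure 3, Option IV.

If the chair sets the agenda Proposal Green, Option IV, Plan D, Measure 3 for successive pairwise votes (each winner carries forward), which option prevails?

Measure 3

Round 1: Proposal Green vs Option IV — 14–11, Proposal Green advances.
Round 2: Proposal Green vs Plan D — 9–16, Plan D advances.
Round 3: Plan D vs Measure 3 — 12–13, Measure 3 advances.
Measure 3 survives the agenda.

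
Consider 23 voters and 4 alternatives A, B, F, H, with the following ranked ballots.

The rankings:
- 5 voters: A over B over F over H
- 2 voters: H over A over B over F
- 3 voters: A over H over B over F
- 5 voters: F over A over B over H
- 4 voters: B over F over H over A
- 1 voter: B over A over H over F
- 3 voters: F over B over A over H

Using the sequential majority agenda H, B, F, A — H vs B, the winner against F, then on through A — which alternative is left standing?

Round 1: H vs B — 5–18, B advances.
Round 2: B vs F — 15–8, B advances.
Round 3: B vs A — 8–15, A advances.
The agenda winner is A.

A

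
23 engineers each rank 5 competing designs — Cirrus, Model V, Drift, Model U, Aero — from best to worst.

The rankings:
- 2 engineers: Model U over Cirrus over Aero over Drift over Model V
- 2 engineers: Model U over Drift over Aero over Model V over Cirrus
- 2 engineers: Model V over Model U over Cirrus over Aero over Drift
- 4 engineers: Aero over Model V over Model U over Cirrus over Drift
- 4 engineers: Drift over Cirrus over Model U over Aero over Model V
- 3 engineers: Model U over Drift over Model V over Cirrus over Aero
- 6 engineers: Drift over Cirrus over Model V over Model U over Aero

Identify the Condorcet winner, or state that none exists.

Check each pair by majority over 23 ballots:
Cirrus vs Model V: 12 to 11, Cirrus.
Cirrus vs Drift: Cirrus is ranked higher on 2+2+4 = 8 ballots, Drift on 15. Drift wins 15–8.
Cirrus vs Model U: Cirrus preferred on 4+6 = 10 ballots; Model U wins 13–10.
Cirrus vs Aero: 17 to 6, Cirrus.
Model V vs Drift: Model V preferred on 2+4 = 6 ballots; Drift wins 17–6.
Model V vs Model U: Model V preferred on 2+4+6 = 12 ballots; Model V wins 12–11.
Model V vs Aero: 11 to 12, Aero.
Drift vs Model U: 10 to 13, Model U.
Drift vs Aero: Drift is ranked higher on 2+4+3+6 = 15 ballots, Aero on 8. Drift wins 15–8.
Model U vs Aero: 2+2+2+4+3+6 = 19 for Model U, 4 for Aero — Model U by 19–4.
Every design loses at least once (Cirrus loses to Drift; Model V loses to Cirrus; Drift loses to Model U; Model U loses to Model V; Aero loses to Cirrus). The majority relation contains the cycle Cirrus beats Model V beats Model U beats Cirrus, so there is no Condorcet winner.

none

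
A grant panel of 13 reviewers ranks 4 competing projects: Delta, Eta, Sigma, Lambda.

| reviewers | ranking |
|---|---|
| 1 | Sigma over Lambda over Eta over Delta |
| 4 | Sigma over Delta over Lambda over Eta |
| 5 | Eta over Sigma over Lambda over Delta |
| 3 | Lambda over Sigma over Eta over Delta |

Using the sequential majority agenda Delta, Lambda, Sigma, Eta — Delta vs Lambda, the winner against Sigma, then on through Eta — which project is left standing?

Round 1: Delta vs Lambda — 4–9, Lambda advances.
Round 2: Lambda vs Sigma — 3–10, Sigma advances.
Round 3: Sigma vs Eta — 8–5, Sigma advances.
The agenda winner is Sigma.

Sigma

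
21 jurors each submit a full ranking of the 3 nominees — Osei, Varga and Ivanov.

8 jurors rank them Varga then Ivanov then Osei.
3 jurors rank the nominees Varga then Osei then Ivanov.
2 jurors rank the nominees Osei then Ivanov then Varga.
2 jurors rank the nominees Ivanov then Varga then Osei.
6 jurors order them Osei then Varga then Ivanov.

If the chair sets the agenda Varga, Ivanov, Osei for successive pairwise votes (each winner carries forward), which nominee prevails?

Varga

Round 1: Varga vs Ivanov — 17–4, Varga advances.
Round 2: Varga vs Osei — 13–8, Varga advances.
The agenda winner is Varga.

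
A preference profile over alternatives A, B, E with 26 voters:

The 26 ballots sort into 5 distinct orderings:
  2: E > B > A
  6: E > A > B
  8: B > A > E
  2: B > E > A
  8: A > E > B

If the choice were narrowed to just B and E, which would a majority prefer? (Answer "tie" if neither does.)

E

Ballots ranking B above E: 8 + 2 = 10.
Ballots ranking E above B: 26 − 10 = 16.
E wins the head-to-head 16–10.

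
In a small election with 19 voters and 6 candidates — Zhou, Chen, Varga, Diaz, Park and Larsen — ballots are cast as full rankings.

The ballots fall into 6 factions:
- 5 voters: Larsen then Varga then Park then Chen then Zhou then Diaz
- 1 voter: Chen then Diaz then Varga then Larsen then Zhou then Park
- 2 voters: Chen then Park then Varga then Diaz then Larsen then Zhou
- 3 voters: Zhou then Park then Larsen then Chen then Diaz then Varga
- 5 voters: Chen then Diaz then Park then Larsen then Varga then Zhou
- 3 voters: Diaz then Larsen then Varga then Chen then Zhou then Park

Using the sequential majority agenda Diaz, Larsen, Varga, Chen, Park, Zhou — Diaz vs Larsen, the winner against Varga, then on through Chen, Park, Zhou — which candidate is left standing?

Chen

Round 1: Diaz vs Larsen — 11–8, Diaz advances.
Round 2: Diaz vs Varga — 12–7, Diaz advances.
Round 3: Diaz vs Chen — 3–16, Chen advances.
Round 4: Chen vs Park — 11–8, Chen advances.
Round 5: Chen vs Zhou — 16–3, Chen advances.
Chen survives the agenda.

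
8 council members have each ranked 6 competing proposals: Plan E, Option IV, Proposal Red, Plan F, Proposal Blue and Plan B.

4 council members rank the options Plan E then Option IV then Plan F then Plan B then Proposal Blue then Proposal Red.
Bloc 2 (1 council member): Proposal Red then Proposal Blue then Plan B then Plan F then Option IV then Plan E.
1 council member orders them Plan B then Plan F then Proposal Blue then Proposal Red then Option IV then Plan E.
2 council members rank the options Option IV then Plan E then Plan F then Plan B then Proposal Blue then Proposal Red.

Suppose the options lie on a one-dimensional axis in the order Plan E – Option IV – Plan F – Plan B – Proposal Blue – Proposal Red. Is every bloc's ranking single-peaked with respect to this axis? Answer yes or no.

yes

Axis positions: Plan E=1, Option IV=2, Plan F=3, Plan B=4, Proposal Blue=5, Proposal Red=6.
Bloc 1 (peak Plan E at position 1): ranking walks positions 1-2-3-4-5-6, expanding outward from the peak — single-peaked.
Bloc 2 (peak Proposal Red at position 6): ranking walks positions 6-5-4-3-2-1, expanding outward from the peak — single-peaked.
Bloc 3 (peak Plan B at position 4): ranking walks positions 4-3-5-6-2-1, expanding outward from the peak — single-peaked.
Bloc 4 (peak Option IV at position 2): ranking walks positions 2-1-3-4-5-6, expanding outward from the peak — single-peaked.
Every ranking is single-peaked on this axis.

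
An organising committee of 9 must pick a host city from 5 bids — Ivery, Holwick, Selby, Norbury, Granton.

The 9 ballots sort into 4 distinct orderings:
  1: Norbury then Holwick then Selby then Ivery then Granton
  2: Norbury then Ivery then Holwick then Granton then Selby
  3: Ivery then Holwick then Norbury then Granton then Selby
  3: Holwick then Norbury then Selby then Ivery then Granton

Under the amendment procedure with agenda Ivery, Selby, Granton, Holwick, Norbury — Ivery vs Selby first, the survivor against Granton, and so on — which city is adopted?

Norbury

Round 1: Ivery vs Selby — 5–4, Ivery advances.
Round 2: Ivery vs Granton — 9–0, Ivery advances.
Round 3: Ivery vs Holwick — 5–4, Ivery advances.
Round 4: Ivery vs Norbury — 3–6, Norbury advances.
The agenda winner is Norbury.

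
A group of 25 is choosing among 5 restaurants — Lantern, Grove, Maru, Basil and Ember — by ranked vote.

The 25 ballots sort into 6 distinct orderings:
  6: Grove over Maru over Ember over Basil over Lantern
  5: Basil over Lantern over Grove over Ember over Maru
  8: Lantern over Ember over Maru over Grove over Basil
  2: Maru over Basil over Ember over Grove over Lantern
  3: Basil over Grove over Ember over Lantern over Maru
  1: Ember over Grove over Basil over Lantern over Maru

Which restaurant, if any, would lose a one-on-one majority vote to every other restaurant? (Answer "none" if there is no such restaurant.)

none

Head-to-head results (25 friends):
Lantern vs Grove: Lantern, 13–12.
Lantern vs Maru: Lantern wins 17–8.
Lantern vs Basil: Basil wins 17–8.
Lantern vs Ember: Lantern, 13–12.
Grove vs Maru: Grove preferred on 6+5+3+1 = 15 ballots; Grove wins 15–10.
Grove vs Basil: Grove, 15–10.
Grove vs Ember: Grove, 14–11.
Maru vs Basil: Maru is ranked higher on 6+8+2 = 16 ballots, Basil on 9. Maru wins 16–9.
Maru–Ember: Ember 17–8.
Basil vs Ember: Basil preferred on 5+2+3 = 10 ballots; Ember wins 15–10.
No restaurant is winless: Lantern beats Grove; Grove beats Maru; Maru beats Basil; Basil beats Lantern; Ember beats Maru. There is no Condorcet loser.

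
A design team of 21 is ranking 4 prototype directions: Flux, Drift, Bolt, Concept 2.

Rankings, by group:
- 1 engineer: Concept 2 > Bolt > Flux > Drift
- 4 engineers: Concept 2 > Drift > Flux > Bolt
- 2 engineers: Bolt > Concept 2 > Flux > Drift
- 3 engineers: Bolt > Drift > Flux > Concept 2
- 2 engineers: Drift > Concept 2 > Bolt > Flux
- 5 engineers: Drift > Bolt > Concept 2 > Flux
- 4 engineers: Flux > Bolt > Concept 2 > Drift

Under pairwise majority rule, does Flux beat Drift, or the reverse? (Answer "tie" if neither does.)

Drift

Ballots ranking Flux above Drift: 1 + 2 + 4 = 7.
Ballots ranking Drift above Flux: 21 − 7 = 14.
Drift wins the head-to-head 14–7.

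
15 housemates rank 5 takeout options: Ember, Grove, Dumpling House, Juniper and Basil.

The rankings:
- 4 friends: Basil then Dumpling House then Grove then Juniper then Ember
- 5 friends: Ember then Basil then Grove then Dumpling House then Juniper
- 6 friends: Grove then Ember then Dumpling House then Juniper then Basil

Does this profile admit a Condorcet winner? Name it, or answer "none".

Check each pair by majority over 15 ballots:
Ember vs Grove: Grove, 10–5.
Ember vs Dumpling House: Ember, 11–4.
Ember vs Juniper: Ember preferred on 5+6 = 11 ballots; Ember wins 11–4.
Ember vs Basil: 11 to 4, Ember.
Grove vs Dumpling House: Grove is ranked higher on 5+6 = 11 ballots, Dumpling House on 4. Grove wins 11–4.
Grove vs Juniper: Grove is ranked higher on 4+5+6 = 15 ballots, Juniper on 0. Grove wins 15–0.
Grove vs Basil: Basil, 9–6.
Dumpling House vs Juniper: Dumpling House wins 15–0.
Dumpling House vs Basil: Basil wins 9–6.
Juniper vs Basil: Basil, 9–6.
Every restaurant loses at least once (Ember loses to Grove; Grove loses to Basil; Dumpling House loses to Ember; Juniper loses to Ember; Basil loses to Ember). The majority relation contains the cycle Ember → Basil → Grove → Ember, so there is no Condorcet winner.

none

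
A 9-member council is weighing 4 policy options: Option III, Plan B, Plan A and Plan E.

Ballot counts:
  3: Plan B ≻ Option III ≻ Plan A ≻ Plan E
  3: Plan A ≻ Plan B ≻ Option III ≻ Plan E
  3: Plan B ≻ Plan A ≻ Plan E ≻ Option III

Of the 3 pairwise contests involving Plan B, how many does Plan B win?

3

Plan B against each rival (9 council members):
Plan B vs Option III: Plan B, 9–0.
Plan B vs Plan A: Plan B preferred on 3+3 = 6 ballots; Plan B wins 6–3.
Plan B–Plan E: Plan B 9–0.
Plan B beats Option III, Plan A, Plan E — 3 pairwise wins.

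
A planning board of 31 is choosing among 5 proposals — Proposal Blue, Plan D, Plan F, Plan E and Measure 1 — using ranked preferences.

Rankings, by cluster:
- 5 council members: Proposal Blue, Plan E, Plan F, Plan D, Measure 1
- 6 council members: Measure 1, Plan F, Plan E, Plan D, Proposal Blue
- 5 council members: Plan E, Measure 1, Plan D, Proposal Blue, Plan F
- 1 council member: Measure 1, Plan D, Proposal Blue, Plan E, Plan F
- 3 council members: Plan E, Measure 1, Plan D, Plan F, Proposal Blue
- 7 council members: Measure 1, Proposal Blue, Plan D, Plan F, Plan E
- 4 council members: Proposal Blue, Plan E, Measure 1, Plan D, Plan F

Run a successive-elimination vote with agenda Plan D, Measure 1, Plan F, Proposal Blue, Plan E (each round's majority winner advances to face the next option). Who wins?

Round 1: Plan D vs Measure 1 — 5–26, Measure 1 advances.
Round 2: Measure 1 vs Plan F — 26–5, Measure 1 advances.
Round 3: Measure 1 vs Proposal Blue — 22–9, Measure 1 advances.
Round 4: Measure 1 vs Plan E — 14–17, Plan E advances.
The agenda winner is Plan E.

Plan E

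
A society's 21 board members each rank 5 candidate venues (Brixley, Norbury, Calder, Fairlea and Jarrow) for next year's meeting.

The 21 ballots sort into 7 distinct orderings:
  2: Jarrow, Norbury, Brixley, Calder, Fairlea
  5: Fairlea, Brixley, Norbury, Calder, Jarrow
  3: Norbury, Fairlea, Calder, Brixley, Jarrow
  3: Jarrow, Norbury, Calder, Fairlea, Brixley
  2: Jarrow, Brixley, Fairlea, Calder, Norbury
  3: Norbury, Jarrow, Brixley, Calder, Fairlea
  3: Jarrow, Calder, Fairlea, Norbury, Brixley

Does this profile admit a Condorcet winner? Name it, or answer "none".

Head-to-head results (21 organisers):
Brixley vs Norbury: Norbury wins 14–7.
Brixley vs Calder: Brixley wins 12–9.
Brixley–Fairlea: Fairlea 14–7.
Brixley vs Jarrow: Jarrow wins 13–8.
Norbury vs Calder: Norbury, 16–5.
Norbury vs Fairlea: Norbury wins 11–10.
Norbury–Jarrow: Norbury 11–10.
Calder vs Fairlea: Calder, 11–10.
Calder vs Jarrow: Jarrow wins 13–8.
Fairlea vs Jarrow: Jarrow, 13–8.
Norbury wins every pairwise contest, so Norbury is the Condorcet winner.

Norbury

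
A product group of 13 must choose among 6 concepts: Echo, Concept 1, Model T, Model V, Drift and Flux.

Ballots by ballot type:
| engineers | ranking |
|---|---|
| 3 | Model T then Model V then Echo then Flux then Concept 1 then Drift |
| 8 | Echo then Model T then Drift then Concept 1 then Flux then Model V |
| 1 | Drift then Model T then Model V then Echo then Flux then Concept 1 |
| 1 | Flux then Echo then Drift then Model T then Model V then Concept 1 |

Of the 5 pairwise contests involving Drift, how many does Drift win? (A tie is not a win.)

3

Drift against each rival (13 engineers):
Drift–Echo: Echo 12–1.
Drift vs Concept 1: Drift wins 10–3.
Drift vs Model T: Drift preferred on 1+1 = 2 ballots; Model T wins 11–2.
Drift vs Model V: 10 to 3, Drift.
Drift vs Flux: Drift wins 9–4.
Drift beats Concept 1, Model V, Flux; loses to Echo, Model T — 3 pairwise wins.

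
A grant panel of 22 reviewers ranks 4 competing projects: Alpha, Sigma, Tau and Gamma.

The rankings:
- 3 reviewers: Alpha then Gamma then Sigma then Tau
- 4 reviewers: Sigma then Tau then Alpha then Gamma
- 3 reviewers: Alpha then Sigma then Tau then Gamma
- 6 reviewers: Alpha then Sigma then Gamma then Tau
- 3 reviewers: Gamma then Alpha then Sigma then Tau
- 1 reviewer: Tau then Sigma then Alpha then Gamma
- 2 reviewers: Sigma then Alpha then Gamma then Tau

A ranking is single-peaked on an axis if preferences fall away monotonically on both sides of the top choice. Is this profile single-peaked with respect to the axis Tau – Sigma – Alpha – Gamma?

yes

Axis positions: Tau=1, Sigma=2, Alpha=3, Gamma=4.
Group 1 (peak Alpha at position 3): ranking walks positions 3-4-2-1, expanding outward from the peak — single-peaked.
Group 2 (peak Sigma at position 2): ranking walks positions 2-1-3-4, expanding outward from the peak — single-peaked.
Group 3 (peak Alpha at position 3): ranking walks positions 3-2-1-4, expanding outward from the peak — single-peaked.
Group 4 (peak Alpha at position 3): ranking walks positions 3-2-4-1, expanding outward from the peak — single-peaked.
Group 5 (peak Gamma at position 4): ranking walks positions 4-3-2-1, expanding outward from the peak — single-peaked.
Group 6 (peak Tau at position 1): ranking walks positions 1-2-3-4, expanding outward from the peak — single-peaked.
Group 7 (peak Sigma at position 2): ranking walks positions 2-3-4-1, expanding outward from the peak — single-peaked.
Every ranking is single-peaked on this axis.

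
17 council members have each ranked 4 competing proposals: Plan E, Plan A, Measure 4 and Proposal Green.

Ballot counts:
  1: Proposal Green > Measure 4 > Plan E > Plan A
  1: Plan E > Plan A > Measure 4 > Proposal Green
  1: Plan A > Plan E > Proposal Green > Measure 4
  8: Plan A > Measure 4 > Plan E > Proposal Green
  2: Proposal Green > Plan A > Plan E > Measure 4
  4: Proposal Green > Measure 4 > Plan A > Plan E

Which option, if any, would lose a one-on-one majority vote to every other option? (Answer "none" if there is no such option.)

Pairwise majorities:
Plan E vs Plan A: 2 to 15, Plan A.
Plan E vs Measure 4: Measure 4 wins 13–4.
Plan E vs Proposal Green: 10 to 7, Plan E.
Plan A vs Measure 4: Plan A wins 12–5.
Plan A vs Proposal Green: 10 to 7, Plan A.
Measure 4 vs Proposal Green: Measure 4, 9–8.
Proposal Green loses to every other option — it is the Condorcet loser.

Proposal Green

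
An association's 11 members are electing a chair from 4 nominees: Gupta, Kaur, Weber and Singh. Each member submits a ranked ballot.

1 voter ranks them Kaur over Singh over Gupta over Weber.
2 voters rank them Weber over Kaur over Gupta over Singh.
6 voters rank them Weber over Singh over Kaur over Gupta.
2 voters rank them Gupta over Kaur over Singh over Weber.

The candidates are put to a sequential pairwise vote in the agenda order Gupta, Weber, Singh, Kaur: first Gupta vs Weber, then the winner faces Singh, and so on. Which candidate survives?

Weber

Round 1: Gupta vs Weber — 3–8, Weber advances.
Round 2: Weber vs Singh — 8–3, Weber advances.
Round 3: Weber vs Kaur — 8–3, Weber advances.
The agenda winner is Weber.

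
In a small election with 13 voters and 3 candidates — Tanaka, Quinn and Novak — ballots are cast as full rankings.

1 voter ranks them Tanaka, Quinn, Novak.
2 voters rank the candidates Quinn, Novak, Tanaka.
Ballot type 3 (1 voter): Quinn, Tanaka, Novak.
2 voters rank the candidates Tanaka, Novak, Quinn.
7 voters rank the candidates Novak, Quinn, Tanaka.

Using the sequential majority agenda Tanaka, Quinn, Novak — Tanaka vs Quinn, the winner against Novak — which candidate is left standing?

Novak

Round 1: Tanaka vs Quinn — 3–10, Quinn advances.
Round 2: Quinn vs Novak — 4–9, Novak advances.
Novak survives the agenda.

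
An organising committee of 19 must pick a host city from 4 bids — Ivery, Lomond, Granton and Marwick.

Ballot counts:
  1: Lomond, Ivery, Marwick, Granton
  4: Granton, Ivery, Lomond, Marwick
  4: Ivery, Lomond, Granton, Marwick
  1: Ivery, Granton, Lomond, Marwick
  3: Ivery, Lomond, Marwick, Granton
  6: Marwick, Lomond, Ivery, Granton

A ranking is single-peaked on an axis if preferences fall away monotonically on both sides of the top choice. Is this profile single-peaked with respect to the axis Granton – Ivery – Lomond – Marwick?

yes

Axis positions: Granton=1, Ivery=2, Lomond=3, Marwick=4.
Ballot type 1 (peak Lomond at position 3): ranking walks positions 3-2-4-1, expanding outward from the peak — single-peaked.
Ballot type 2 (peak Granton at position 1): ranking walks positions 1-2-3-4, expanding outward from the peak — single-peaked.
Ballot type 3 (peak Ivery at position 2): ranking walks positions 2-3-1-4, expanding outward from the peak — single-peaked.
Ballot type 4 (peak Ivery at position 2): ranking walks positions 2-1-3-4, expanding outward from the peak — single-peaked.
Ballot type 5 (peak Ivery at position 2): ranking walks positions 2-3-4-1, expanding outward from the peak — single-peaked.
Ballot type 6 (peak Marwick at position 4): ranking walks positions 4-3-2-1, expanding outward from the peak — single-peaked.
Every ranking is single-peaked on this axis.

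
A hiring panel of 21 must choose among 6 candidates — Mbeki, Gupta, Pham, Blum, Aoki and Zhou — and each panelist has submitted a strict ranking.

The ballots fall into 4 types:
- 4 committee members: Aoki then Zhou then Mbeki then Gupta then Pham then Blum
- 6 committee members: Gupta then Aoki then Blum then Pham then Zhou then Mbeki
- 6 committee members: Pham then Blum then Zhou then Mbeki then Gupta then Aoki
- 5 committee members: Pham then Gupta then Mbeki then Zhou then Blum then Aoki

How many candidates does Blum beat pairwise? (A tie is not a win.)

Blum against each rival (21 committee members):
Blum vs Mbeki: 6+6 = 12 for Blum, 9 for Mbeki — Blum by 12–9.
Blum–Gupta: Gupta 15–6.
Blum vs Pham: Pham wins 15–6.
Blum vs Aoki: Blum is ranked higher on 6+5 = 11 ballots, Aoki on 10. Blum wins 11–10.
Blum vs Zhou: 12 to 9, Blum.
Blum beats Mbeki, Aoki, Zhou; loses to Gupta, Pham — 3 pairwise wins.

3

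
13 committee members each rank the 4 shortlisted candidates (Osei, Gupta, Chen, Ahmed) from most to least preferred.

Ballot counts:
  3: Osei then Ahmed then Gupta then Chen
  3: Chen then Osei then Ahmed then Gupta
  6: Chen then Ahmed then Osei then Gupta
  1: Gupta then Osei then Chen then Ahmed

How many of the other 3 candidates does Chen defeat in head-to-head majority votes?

3

Chen against each rival (13 committee members):
Chen vs Osei: 3+6 = 9 for Chen, 4 for Osei — Chen by 9–4.
Chen vs Gupta: Chen, 9–4.
Chen vs Ahmed: Chen, 10–3.
Chen beats Osei, Gupta, Ahmed — 3 pairwise wins.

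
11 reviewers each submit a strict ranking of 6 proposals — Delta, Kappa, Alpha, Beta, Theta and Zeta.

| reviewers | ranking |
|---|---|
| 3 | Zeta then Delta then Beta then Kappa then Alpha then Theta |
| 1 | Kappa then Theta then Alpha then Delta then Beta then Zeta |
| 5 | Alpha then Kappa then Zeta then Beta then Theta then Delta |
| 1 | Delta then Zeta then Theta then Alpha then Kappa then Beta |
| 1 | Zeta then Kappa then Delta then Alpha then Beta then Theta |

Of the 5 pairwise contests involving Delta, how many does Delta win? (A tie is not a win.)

Delta against each rival (11 reviewers):
Delta vs Kappa: Delta preferred on 3+1 = 4 ballots; Kappa wins 7–4.
Delta–Alpha: Alpha 6–5.
Delta vs Beta: 3+1+1+1 = 6 for Delta, 5 for Beta — Delta by 6–5.
Delta vs Theta: Theta, 6–5.
Delta–Zeta: Zeta 9–2.
Delta beats Beta; loses to Kappa, Alpha, Theta, Zeta — 1 pairwise win.

1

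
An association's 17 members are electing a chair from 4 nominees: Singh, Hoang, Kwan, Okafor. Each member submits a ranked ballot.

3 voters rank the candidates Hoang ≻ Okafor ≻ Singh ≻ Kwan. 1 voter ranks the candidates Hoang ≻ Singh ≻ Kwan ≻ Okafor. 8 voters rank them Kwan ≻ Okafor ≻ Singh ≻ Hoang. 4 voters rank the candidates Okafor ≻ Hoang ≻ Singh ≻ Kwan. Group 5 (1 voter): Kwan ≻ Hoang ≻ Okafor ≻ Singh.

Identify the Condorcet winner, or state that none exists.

Head-to-head results (17 voters):
Singh–Hoang: Hoang 9–8.
Singh vs Kwan: Singh is ranked higher on 3+1+4 = 8 ballots, Kwan on 9. Kwan wins 9–8.
Singh vs Okafor: Singh is ranked higher on 1 ballot, Okafor on 16. Okafor wins 16–1.
Hoang vs Kwan: Hoang preferred on 3+1+4 = 8 ballots; Kwan wins 9–8.
Hoang vs Okafor: Hoang is ranked higher on 3+1+1 = 5 ballots, Okafor on 12. Okafor wins 12–5.
Kwan vs Okafor: Kwan preferred on 1+8+1 = 10 ballots; Kwan wins 10–7.
Only Kwan has no losses; Kwan is the Condorcet winner.

Kwan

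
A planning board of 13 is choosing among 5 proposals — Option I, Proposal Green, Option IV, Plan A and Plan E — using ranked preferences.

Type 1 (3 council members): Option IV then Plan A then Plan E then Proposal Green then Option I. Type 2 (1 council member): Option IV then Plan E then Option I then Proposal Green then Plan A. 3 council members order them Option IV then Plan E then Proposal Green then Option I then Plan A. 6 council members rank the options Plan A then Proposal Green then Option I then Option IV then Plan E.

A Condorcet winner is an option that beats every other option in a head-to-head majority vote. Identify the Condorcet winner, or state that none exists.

Option IV

Check each pair by majority over 13 ballots:
Option I vs Proposal Green: 1 to 12, Proposal Green.
Option I vs Option IV: Option I is ranked higher on 6 ballots, Option IV on 7. Option IV wins 7–6.
Option I vs Plan A: 1+3 = 4 for Option I, 9 for Plan A — Plan A by 9–4.
Option I vs Plan E: 6 for Option I, 7 for Plan E — Plan E by 7–6.
Proposal Green vs Option IV: Proposal Green preferred on 6 ballots; Option IV wins 7–6.
Proposal Green vs Plan A: 4 to 9, Plan A.
Proposal Green–Plan E: Plan E 7–6.
Option IV vs Plan A: Option IV is ranked higher on 3+1+3 = 7 ballots, Plan A on 6. Option IV wins 7–6.
Option IV vs Plan E: 3+1+3+6 = 13 for Option IV, 0 for Plan E — Option IV by 13–0.
Plan A vs Plan E: Plan A wins 9–4.
Option IV defeats every rival head-to-head and is the Condorcet winner.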